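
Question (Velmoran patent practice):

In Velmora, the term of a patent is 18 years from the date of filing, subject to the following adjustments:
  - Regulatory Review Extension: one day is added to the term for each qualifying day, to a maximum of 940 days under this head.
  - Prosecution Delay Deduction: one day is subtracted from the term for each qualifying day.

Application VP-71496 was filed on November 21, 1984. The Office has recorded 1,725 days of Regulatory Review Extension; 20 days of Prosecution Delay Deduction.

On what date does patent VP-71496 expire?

Base term: filing date + 18 years → 21 November 2002.
Regulatory Review Extension: 1725 days claimed exceeds the 940-day cap, so +940 days → 18 June 2005.
Prosecution Delay Deduction: −20 days → 29 May 2005.

May 29, 2005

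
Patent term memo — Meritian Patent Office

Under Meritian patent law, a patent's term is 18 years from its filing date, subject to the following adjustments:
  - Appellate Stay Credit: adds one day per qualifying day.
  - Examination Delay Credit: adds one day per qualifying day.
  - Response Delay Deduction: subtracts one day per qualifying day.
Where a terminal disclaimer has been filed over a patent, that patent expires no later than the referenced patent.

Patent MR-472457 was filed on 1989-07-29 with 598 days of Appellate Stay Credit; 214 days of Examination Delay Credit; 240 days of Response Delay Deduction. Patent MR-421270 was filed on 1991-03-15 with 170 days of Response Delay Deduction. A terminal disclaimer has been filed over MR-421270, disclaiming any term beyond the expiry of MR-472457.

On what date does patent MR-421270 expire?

Natural term of MR-421270:
  Base: filing + 18 years → 15 March 2009.
  Response Delay Deduction: −170 days → 26 September 2008.
Expiry of referenced patent MR-472457:
  Base: filing + 18 years → 29 July 2007.
  Appellate Stay Credit: +598 days → 18 March 2009.
  Examination Delay Credit: +214 days → 18 October 2009.
  Response Delay Deduction: −240 days → 20 February 2009.
Terminal disclaimer: MR-421270 expires on the earlier of 26 September 2008 and 20 February 2009.

2008-09-26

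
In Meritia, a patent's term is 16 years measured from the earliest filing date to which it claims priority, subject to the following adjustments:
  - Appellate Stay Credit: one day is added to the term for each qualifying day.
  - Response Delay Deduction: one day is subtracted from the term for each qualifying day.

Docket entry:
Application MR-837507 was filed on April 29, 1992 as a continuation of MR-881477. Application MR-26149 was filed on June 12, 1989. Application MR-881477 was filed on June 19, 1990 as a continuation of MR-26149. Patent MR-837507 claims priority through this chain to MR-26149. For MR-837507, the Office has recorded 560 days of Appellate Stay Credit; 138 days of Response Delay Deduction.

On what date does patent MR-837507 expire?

August 8, 2006

Earliest priority filing: 12 June 1989.
Base term: 12 June 1989 + 16 years → 12 June 2005.
Appellate Stay Credit: +560 days → 24 December 2006.
Response Delay Deduction: −138 days → 8 August 2006.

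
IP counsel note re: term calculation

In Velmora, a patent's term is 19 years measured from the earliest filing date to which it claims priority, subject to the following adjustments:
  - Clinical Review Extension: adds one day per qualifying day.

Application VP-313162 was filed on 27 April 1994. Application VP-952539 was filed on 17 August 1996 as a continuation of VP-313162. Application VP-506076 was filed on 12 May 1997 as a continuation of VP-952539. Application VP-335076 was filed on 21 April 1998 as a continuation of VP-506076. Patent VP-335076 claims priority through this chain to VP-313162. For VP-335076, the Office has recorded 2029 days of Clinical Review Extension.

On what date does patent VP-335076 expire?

Earliest priority filing: 27 April 1994.
Base term: 27 April 1994 + 19 years → 27 April 2013.
Clinical Review Extension: +2029 days → 16 November 2018.

November 16, 2018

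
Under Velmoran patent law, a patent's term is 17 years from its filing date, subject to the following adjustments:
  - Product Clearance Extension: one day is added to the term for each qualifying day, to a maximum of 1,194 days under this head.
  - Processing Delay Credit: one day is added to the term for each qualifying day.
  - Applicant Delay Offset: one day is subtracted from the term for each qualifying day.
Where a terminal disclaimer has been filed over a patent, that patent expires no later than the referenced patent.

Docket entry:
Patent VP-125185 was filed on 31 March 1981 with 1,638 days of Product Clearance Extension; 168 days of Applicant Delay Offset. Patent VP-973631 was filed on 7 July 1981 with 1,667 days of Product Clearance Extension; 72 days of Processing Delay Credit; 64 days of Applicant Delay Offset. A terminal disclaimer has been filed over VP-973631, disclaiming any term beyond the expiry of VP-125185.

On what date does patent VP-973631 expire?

January 20, 2001

Natural term of VP-973631:
  Base: filing + 17 years → 7 July 1998.
  Product Clearance Extension: 1667 days claimed exceeds the 1194-day cap, so +1194 days → 13 October 2001.
  Processing Delay Credit: +72 days → 24 December 2001.
  Applicant Delay Offset: −64 days → 21 October 2001.
Expiry of referenced patent VP-125185:
  Base: filing + 17 years → 31 March 1998.
  Product Clearance Extension: 1638 days claimed exceeds the 1194-day cap, so +1194 days → 7 July 2001.
  Applicant Delay Offset: −168 days → 20 January 2001.
Terminal disclaimer: VP-973631 expires on the earlier of 21 October 2001 and 20 January 2001.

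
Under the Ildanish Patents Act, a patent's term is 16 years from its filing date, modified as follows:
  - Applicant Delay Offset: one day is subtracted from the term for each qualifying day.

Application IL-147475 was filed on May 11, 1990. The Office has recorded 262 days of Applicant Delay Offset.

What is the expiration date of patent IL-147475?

Base term: filing date + 16 years → 11 May 2006.
Applicant Delay Offset: −262 days → 22 August 2005.

August 22, 2005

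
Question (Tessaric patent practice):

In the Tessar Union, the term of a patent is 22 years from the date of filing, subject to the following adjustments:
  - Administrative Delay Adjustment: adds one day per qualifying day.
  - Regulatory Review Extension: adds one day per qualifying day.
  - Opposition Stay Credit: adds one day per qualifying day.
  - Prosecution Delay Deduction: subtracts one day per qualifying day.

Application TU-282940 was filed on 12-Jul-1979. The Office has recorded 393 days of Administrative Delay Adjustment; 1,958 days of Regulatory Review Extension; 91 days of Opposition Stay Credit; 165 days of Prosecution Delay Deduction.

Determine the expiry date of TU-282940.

Base term: filing date + 22 years → 12 July 2001.
Administrative Delay Adjustment: +393 days → 9 August 2002.
Regulatory Review Extension: +1958 days → 19 December 2007.
Opposition Stay Credit: +91 days → 19 March 2008.
Prosecution Delay Deduction: −165 days → 6 October 2007.

October 6, 2007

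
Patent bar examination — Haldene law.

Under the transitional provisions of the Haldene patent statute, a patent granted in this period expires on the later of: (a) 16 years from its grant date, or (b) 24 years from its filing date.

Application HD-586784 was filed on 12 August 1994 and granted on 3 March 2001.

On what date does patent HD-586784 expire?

August 12, 2018

(a) grant + 16 years → 3 March 2017.
(b) filing + 24 years → 12 August 2018.
Later of the two: 12 August 2018.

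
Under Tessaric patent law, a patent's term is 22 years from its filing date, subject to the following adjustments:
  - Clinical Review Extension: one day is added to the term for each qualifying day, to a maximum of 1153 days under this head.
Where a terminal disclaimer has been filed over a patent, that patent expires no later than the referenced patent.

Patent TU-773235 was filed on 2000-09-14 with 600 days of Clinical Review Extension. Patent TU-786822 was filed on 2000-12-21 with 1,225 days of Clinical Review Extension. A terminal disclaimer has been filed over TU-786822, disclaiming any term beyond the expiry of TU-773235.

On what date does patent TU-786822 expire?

May 6, 2024

Natural term of TU-786822:
  Base: filing + 22 years → 21 December 2022.
  Clinical Review Extension: 1225 days claimed exceeds the 1153-day cap, so +1153 days → 16 February 2026.
Expiry of referenced patent TU-773235:
  Base: filing + 22 years → 14 September 2022.
  Clinical Review Extension: 600 days (within the 1153-day cap) → +600 days → 6 May 2024.
Terminal disclaimer: TU-786822 expires on the earlier of 16 February 2026 and 6 May 2024.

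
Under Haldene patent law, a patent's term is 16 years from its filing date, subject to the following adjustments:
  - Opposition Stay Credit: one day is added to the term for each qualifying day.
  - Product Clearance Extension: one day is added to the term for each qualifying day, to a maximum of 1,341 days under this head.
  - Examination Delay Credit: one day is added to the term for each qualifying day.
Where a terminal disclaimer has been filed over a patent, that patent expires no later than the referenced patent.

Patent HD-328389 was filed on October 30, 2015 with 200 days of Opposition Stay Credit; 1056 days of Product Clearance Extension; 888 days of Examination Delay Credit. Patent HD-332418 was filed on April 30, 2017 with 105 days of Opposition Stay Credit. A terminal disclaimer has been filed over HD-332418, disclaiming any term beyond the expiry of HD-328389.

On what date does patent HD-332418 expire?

Natural term of HD-332418:
  Base: filing + 16 years → 30 April 2033.
  Opposition Stay Credit: +105 days → 13 August 2033.
Expiry of referenced patent HD-328389:
  Base: filing + 16 years → 30 October 2031.
  Opposition Stay Credit: +200 days → 17 May 2032.
  Product Clearance Extension: 1056 days (within the 1341-day cap) → +1056 days → 8 April 2035.
  Examination Delay Credit: +888 days → 12 September 2037.
Terminal disclaimer: HD-332418 expires on the earlier of 13 August 2033 and 12 September 2037.

August 13, 2033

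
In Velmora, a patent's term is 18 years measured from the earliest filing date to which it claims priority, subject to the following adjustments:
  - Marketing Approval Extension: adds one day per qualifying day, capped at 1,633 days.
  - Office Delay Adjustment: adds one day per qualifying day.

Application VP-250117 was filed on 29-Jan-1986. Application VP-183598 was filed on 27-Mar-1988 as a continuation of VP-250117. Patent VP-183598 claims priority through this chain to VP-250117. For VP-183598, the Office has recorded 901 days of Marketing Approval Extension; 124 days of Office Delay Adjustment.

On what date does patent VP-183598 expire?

Earliest priority filing: 29 January 1986.
Base term: 29 January 1986 + 18 years → 29 January 2004.
Marketing Approval Extension: 901 days (within the 1633-day cap) → +901 days → 18 July 2006.
Office Delay Adjustment: +124 days → 19 November 2006.

November 19, 2006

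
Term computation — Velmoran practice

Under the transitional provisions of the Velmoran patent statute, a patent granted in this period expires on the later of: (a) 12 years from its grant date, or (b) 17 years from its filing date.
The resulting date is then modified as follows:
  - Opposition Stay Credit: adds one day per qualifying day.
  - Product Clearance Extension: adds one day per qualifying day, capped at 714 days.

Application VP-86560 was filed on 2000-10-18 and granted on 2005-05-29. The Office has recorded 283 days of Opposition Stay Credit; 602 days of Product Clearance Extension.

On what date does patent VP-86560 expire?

March 21, 2020

(a) grant + 12 years → 29 May 2017.
(b) filing + 17 years → 18 October 2017.
Later of the two: 18 October 2017.
Opposition Stay Credit: +283 days → 28 July 2018.
Product Clearance Extension: 602 days (within the 714-day cap) → +602 days → 21 March 2020.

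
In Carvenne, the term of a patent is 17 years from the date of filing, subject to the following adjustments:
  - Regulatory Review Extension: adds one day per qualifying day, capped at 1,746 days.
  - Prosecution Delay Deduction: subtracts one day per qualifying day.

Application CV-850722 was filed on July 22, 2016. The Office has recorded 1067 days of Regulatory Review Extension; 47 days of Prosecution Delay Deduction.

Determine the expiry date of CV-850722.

Base term: filing date + 17 years → 22 July 2033.
Regulatory Review Extension: 1067 days (within the 1746-day cap) → +1067 days → 23 June 2036.
Prosecution Delay Deduction: −47 days → 7 May 2036.

May 7, 2036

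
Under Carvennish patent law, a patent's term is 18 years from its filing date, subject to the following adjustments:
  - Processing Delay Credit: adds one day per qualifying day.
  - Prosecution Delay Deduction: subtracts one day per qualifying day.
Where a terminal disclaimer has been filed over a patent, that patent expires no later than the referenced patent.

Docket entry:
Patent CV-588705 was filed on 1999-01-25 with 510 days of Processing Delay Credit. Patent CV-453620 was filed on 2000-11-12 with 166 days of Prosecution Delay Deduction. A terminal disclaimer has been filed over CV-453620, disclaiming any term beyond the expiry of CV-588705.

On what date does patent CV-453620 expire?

Natural term of CV-453620:
  Base: filing + 18 years → 12 November 2018.
  Prosecution Delay Deduction: −166 days → 30 May 2018.
Expiry of referenced patent CV-588705:
  Base: filing + 18 years → 25 January 2017.
  Processing Delay Credit: +510 days → 19 June 2018.
Terminal disclaimer: CV-453620 expires on the earlier of 30 May 2018 and 19 June 2018.

May 30, 2018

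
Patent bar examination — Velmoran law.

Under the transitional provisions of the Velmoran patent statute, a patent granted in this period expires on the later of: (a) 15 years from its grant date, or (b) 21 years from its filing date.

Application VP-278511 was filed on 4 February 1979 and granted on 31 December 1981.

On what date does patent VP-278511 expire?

2000-02-04

(a) grant + 15 years → 31 December 1996.
(b) filing + 21 years → 4 February 2000.
Later of the two: 4 February 2000.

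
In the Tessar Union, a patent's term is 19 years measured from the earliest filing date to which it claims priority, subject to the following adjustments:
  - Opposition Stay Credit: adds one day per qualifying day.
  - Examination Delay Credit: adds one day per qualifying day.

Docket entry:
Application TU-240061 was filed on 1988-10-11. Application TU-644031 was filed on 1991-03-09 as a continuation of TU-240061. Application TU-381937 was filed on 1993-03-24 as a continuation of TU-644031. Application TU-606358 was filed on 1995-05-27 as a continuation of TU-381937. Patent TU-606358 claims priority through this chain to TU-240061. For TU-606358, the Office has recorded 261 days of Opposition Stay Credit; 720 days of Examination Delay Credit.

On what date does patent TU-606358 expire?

2010-06-18

Earliest priority filing: 11 October 1988.
Base term: 11 October 1988 + 19 years → 11 October 2007.
Opposition Stay Credit: +261 days → 28 June 2008.
Examination Delay Credit: +720 days → 18 June 2010.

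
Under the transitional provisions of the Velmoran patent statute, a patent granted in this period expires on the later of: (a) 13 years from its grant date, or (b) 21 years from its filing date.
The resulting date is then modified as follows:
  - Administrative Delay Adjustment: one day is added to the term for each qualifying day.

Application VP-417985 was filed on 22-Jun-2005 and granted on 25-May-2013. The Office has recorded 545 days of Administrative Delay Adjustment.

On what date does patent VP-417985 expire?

(a) grant + 13 years → 25 May 2026.
(b) filing + 21 years → 22 June 2026.
Later of the two: 22 June 2026.
Administrative Delay Adjustment: +545 days → 19 December 2027.

2027-12-19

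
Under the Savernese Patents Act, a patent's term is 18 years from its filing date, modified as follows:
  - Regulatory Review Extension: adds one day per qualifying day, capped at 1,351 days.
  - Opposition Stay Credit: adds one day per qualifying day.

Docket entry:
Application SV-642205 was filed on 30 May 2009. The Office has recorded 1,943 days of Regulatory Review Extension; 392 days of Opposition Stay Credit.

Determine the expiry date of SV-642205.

March 7, 2032

Base term: filing date + 18 years → 30 May 2027.
Regulatory Review Extension: 1943 days claimed exceeds the 1351-day cap, so +1351 days → 9 February 2031.
Opposition Stay Credit: +392 days → 7 March 2032.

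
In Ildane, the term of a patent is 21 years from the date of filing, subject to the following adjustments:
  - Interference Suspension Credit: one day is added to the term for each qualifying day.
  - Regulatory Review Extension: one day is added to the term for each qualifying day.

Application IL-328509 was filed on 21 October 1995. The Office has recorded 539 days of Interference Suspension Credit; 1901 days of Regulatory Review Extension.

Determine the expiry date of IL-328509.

June 27, 2023

Base term: filing date + 21 years → 21 October 2016.
Interference Suspension Credit: +539 days → 13 April 2018.
Regulatory Review Extension: +1901 days → 27 June 2023.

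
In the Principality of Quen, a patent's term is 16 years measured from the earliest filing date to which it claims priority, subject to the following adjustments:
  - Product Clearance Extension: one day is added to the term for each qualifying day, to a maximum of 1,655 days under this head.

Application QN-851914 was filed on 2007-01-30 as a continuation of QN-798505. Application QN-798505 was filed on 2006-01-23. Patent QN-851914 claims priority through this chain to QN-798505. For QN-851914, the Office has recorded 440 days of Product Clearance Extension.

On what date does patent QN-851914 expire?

2023-04-08

Earliest priority filing: 23 January 2006.
Base term: 23 January 2006 + 16 years → 23 January 2022.
Product Clearance Extension: 440 days (within the 1655-day cap) → +440 days → 8 April 2023.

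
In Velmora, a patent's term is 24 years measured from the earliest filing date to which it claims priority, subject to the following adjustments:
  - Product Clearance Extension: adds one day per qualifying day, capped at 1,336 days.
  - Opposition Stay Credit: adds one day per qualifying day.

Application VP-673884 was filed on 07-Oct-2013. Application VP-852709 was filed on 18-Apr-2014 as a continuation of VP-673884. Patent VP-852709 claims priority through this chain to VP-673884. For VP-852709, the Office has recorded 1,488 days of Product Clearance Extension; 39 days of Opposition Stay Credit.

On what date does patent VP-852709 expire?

2041-07-13

Earliest priority filing: 7 October 2013.
Base term: 7 October 2013 + 24 years → 7 October 2037.
Product Clearance Extension: 1488 days claimed exceeds the 1336-day cap, so +1336 days → 4 June 2041.
Opposition Stay Credit: +39 days → 13 July 2041.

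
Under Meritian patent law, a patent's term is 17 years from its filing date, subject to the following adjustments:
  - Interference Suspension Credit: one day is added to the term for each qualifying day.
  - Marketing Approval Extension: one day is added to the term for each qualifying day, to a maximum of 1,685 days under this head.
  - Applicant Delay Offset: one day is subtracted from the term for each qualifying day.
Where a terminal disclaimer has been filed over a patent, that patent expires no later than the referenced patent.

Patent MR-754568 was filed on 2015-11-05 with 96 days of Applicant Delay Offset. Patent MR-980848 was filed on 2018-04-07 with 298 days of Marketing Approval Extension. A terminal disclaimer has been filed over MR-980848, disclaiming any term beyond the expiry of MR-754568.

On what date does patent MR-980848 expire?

Natural term of MR-980848:
  Base: filing + 17 years → 7 April 2035.
  Marketing Approval Extension: 298 days (within the 1685-day cap) → +298 days → 30 January 2036.
Expiry of referenced patent MR-754568:
  Base: filing + 17 years → 5 November 2032.
  Applicant Delay Offset: −96 days → 1 August 2032.
Terminal disclaimer: MR-980848 expires on the earlier of 30 January 2036 and 1 August 2032.

August 1, 2032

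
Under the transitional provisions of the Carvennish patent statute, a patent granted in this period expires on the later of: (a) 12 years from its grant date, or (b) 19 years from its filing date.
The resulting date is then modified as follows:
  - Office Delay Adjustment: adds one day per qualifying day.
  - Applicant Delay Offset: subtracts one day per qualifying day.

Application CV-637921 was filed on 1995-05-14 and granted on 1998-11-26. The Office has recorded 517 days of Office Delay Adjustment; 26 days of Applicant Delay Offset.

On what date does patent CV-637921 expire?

September 17, 2015

(a) grant + 12 years → 26 November 2010.
(b) filing + 19 years → 14 May 2014.
Later of the two: 14 May 2014.
Office Delay Adjustment: +517 days → 13 October 2015.
Applicant Delay Offset: −26 days → 17 September 2015.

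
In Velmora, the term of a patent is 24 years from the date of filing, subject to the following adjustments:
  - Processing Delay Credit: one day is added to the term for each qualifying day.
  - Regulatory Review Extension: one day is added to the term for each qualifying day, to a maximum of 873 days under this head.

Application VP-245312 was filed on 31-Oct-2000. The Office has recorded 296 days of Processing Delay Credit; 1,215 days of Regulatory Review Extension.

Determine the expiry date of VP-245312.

Base term: filing date + 24 years → 31 October 2024.
Processing Delay Credit: +296 days → 23 August 2025.
Regulatory Review Extension: 1215 days claimed exceeds the 873-day cap, so +873 days → 13 January 2028.

January 13, 2028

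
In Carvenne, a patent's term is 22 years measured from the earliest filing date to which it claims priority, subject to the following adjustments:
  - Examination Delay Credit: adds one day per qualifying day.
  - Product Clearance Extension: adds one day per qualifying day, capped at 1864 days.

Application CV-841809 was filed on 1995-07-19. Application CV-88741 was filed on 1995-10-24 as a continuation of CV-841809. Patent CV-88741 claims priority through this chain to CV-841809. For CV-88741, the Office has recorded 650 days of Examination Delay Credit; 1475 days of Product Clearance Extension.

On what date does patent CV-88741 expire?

Earliest priority filing: 19 July 1995.
Base term: 19 July 1995 + 22 years → 19 July 2017.
Examination Delay Credit: +650 days → 30 April 2019.
Product Clearance Extension: 1475 days (within the 1864-day cap) → +1475 days → 14 May 2023.

May 14, 2023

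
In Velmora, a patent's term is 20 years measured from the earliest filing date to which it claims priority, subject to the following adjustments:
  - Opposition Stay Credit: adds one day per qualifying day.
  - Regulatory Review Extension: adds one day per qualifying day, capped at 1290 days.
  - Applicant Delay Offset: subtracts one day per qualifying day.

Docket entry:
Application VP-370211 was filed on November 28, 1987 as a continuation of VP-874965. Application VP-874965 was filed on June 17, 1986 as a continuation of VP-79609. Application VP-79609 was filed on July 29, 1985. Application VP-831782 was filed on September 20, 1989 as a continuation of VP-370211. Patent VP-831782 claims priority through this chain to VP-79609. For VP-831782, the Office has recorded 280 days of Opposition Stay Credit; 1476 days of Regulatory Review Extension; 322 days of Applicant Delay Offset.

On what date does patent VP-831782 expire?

2008-12-28

Earliest priority filing: 29 July 1985.
Base term: 29 July 1985 + 20 years → 29 July 2005.
Opposition Stay Credit: +280 days → 5 May 2006.
Regulatory Review Extension: 1476 days claimed exceeds the 1290-day cap, so +1290 days → 15 November 2009.
Applicant Delay Offset: −322 days → 28 December 2008.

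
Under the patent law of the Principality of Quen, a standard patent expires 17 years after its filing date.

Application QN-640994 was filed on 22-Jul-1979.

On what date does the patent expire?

1996-07-22

Filing date + 17 years → 22 July 1996.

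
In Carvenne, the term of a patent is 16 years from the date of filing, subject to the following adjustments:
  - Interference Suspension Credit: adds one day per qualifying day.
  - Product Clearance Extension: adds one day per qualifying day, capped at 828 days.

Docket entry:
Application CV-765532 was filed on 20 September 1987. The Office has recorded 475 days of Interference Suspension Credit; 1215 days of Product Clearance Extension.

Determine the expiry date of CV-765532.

Base term: filing date + 16 years → 20 September 2003.
Interference Suspension Credit: +475 days → 7 January 2005.
Product Clearance Extension: 1215 days claimed exceeds the 828-day cap, so +828 days → 15 April 2007.

April 15, 2007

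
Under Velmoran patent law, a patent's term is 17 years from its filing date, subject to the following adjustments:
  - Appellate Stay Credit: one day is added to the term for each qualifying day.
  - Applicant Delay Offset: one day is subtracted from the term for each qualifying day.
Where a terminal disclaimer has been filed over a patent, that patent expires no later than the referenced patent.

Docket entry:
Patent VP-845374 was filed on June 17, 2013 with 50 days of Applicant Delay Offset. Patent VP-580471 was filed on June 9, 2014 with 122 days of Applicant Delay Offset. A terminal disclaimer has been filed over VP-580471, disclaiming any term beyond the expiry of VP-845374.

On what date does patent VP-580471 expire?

Natural term of VP-580471:
  Base: filing + 17 years → 9 June 2031.
  Applicant Delay Offset: −122 days → 7 February 2031.
Expiry of referenced patent VP-845374:
  Base: filing + 17 years → 17 June 2030.
  Applicant Delay Offset: −50 days → 28 April 2030.
Terminal disclaimer: VP-580471 expires on the earlier of 7 February 2031 and 28 April 2030.

2030-04-28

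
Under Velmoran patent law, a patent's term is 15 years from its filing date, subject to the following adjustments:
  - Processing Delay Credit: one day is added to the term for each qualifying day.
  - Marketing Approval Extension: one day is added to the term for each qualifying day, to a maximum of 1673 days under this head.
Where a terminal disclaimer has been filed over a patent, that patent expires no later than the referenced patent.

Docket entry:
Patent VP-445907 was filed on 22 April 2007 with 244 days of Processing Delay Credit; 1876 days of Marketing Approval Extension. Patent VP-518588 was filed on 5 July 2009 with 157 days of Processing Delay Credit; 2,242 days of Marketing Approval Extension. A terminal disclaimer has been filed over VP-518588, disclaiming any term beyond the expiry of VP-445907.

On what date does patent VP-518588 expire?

Natural term of VP-518588:
  Base: filing + 15 years → 5 July 2024.
  Processing Delay Credit: +157 days → 9 December 2024.
  Marketing Approval Extension: 2242 days claimed exceeds the 1673-day cap, so +1673 days → 9 July 2029.
Expiry of referenced patent VP-445907:
  Base: filing + 15 years → 22 April 2022.
  Processing Delay Credit: +244 days → 22 December 2022.
  Marketing Approval Extension: 1876 days claimed exceeds the 1673-day cap, so +1673 days → 22 July 2027.
Terminal disclaimer: VP-518588 expires on the earlier of 9 July 2029 and 22 July 2027.

July 22, 2027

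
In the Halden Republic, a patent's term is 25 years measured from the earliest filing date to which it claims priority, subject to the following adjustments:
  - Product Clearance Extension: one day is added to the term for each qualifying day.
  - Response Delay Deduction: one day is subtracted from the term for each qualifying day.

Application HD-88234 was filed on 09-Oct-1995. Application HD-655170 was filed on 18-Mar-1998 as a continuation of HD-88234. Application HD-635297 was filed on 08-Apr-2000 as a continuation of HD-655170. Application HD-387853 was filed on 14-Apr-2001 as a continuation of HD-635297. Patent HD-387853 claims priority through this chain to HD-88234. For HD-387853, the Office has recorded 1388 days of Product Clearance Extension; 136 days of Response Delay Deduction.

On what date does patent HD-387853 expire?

2024-03-14

Earliest priority filing: 9 October 1995.
Base term: 9 October 1995 + 25 years → 9 October 2020.
Product Clearance Extension: +1388 days → 28 July 2024.
Response Delay Deduction: −136 days → 14 March 2024.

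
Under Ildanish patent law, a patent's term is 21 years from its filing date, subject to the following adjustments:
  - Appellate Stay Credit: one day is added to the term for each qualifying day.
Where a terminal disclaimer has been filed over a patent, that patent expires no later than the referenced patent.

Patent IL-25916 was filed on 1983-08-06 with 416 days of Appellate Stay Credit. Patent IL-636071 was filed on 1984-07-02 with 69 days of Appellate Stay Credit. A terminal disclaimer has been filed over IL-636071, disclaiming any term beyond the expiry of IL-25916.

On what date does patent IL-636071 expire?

2005-09-09

Natural term of IL-636071:
  Base: filing + 21 years → 2 July 2005.
  Appellate Stay Credit: +69 days → 9 September 2005.
Expiry of referenced patent IL-25916:
  Base: filing + 21 years → 6 August 2004.
  Appellate Stay Credit: +416 days → 26 September 2005.
Terminal disclaimer: IL-636071 expires on the earlier of 9 September 2005 and 26 September 2005.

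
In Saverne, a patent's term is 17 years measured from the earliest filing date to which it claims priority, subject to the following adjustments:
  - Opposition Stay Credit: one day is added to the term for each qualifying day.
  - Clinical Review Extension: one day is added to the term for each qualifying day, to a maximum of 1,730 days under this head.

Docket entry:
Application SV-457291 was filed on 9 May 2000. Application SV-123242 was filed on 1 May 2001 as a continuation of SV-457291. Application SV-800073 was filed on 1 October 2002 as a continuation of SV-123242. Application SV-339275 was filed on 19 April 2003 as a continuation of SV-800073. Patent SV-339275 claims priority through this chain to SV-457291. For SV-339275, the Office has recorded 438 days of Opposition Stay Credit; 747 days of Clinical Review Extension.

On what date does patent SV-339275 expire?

2020-08-06

Earliest priority filing: 9 May 2000.
Base term: 9 May 2000 + 17 years → 9 May 2017.
Opposition Stay Credit: +438 days → 21 July 2018.
Clinical Review Extension: 747 days (within the 1730-day cap) → +747 days → 6 August 2020.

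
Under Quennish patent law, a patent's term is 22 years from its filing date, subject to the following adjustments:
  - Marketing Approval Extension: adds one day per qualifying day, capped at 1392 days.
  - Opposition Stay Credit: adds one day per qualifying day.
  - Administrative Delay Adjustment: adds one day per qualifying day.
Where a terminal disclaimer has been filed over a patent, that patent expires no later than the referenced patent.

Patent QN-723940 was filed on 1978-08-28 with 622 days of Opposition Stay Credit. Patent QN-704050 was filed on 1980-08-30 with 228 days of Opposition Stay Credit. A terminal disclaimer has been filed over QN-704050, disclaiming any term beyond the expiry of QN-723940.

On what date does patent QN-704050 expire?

Natural term of QN-704050:
  Base: filing + 22 years → 30 August 2002.
  Opposition Stay Credit: +228 days → 15 April 2003.
Expiry of referenced patent QN-723940:
  Base: filing + 22 years → 28 August 2000.
  Opposition Stay Credit: +622 days → 12 May 2002.
Terminal disclaimer: QN-704050 expires on the earlier of 15 April 2003 and 12 May 2002.

May 12, 2002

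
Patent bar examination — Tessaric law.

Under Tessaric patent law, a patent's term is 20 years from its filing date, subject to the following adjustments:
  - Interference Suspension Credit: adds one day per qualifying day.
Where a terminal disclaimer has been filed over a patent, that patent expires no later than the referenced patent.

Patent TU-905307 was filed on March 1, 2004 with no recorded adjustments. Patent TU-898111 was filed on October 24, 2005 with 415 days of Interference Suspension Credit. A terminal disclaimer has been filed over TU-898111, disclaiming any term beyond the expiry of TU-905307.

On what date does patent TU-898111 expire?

2024-03-01

Natural term of TU-898111:
  Base: filing + 20 years → 24 October 2025.
  Interference Suspension Credit: +415 days → 13 December 2026.
Expiry of referenced patent TU-905307:
  Base: filing + 20 years → 1 March 2024.
Terminal disclaimer: TU-898111 expires on the earlier of 13 December 2026 and 1 March 2024.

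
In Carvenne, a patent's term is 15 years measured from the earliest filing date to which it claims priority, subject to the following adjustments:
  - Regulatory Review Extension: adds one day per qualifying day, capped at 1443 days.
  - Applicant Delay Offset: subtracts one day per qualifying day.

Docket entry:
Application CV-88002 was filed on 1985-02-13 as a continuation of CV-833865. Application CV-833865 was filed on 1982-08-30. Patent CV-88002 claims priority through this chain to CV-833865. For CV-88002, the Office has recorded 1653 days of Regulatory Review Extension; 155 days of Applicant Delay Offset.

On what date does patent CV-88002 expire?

2001-03-10

Earliest priority filing: 30 August 1982.
Base term: 30 August 1982 + 15 years → 30 August 1997.
Regulatory Review Extension: 1653 days claimed exceeds the 1443-day cap, so +1443 days → 12 August 2001.
Applicant Delay Offset: −155 days → 10 March 2001.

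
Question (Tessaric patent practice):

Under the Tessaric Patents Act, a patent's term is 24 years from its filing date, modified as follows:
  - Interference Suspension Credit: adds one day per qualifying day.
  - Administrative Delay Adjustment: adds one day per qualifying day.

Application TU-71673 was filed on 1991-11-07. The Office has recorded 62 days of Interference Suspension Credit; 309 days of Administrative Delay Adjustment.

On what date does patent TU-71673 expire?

Base term: filing date + 24 years → 7 November 2015.
Interference Suspension Credit: +62 days → 8 January 2016.
Administrative Delay Adjustment: +309 days → 12 November 2016.

2016-11-12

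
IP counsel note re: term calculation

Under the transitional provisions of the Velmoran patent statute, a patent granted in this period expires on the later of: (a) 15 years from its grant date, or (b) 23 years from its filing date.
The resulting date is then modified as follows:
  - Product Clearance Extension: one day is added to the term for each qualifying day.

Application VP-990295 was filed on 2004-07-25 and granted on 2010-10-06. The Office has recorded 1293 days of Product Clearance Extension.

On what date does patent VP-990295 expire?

February 7, 2031

(a) grant + 15 years → 6 October 2025.
(b) filing + 23 years → 25 July 2027.
Later of the two: 25 July 2027.
Product Clearance Extension: +1293 days → 7 February 2031.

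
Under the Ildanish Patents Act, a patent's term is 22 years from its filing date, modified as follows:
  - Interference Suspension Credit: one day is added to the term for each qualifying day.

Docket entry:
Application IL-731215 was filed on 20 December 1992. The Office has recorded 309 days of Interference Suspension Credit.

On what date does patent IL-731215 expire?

October 25, 2015

Base term: filing date + 22 years → 20 December 2014.
Interference Suspension Credit: +309 days → 25 October 2015.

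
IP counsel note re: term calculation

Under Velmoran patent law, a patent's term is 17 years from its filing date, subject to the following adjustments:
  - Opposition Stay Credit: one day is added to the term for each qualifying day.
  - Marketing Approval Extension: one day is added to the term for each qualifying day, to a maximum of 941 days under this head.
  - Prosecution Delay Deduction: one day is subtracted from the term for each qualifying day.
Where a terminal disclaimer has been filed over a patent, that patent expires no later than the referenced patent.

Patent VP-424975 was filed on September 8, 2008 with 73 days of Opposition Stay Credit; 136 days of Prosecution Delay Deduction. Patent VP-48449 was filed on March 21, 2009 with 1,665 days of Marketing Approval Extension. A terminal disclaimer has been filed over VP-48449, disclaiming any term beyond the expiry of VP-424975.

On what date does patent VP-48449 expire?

2025-07-07

Natural term of VP-48449:
  Base: filing + 17 years → 21 March 2026.
  Marketing Approval Extension: 1665 days claimed exceeds the 941-day cap, so +941 days → 17 October 2028.
Expiry of referenced patent VP-424975:
  Base: filing + 17 years → 8 September 2025.
  Opposition Stay Credit: +73 days → 20 November 2025.
  Prosecution Delay Deduction: −136 days → 7 July 2025.
Terminal disclaimer: VP-48449 expires on the earlier of 17 October 2028 and 7 July 2025.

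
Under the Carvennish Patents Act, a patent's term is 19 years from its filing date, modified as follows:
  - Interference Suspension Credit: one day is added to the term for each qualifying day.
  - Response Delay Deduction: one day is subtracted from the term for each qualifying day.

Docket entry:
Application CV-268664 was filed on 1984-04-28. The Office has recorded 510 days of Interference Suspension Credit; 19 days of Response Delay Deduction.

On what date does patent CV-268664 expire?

August 31, 2004

Base term: filing date + 19 years → 28 April 2003.
Interference Suspension Credit: +510 days → 19 September 2004.
Response Delay Deduction: −19 days → 31 August 2004.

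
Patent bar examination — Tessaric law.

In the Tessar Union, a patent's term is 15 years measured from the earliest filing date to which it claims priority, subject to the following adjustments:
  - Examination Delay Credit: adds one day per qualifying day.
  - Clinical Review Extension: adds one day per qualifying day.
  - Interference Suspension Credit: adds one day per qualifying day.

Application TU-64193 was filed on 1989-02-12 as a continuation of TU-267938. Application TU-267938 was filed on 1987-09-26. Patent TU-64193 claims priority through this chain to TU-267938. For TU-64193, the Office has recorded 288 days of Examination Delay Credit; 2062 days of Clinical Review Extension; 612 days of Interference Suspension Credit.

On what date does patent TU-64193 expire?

November 5, 2010

Earliest priority filing: 26 September 1987.
Base term: 26 September 1987 + 15 years → 26 September 2002.
Examination Delay Credit: +288 days → 11 July 2003.
Clinical Review Extension: +2062 days → 3 March 2009.
Interference Suspension Credit: +612 days → 5 November 2010.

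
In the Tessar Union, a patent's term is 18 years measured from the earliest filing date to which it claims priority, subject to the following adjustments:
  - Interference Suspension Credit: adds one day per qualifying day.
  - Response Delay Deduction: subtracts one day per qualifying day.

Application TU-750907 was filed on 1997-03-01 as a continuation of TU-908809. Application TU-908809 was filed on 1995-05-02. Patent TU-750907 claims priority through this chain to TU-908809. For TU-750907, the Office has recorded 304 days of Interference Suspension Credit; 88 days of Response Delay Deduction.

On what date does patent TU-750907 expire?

2013-12-04

Earliest priority filing: 2 May 1995.
Base term: 2 May 1995 + 18 years → 2 May 2013.
Interference Suspension Credit: +304 days → 2 March 2014.
Response Delay Deduction: −88 days → 4 December 2013.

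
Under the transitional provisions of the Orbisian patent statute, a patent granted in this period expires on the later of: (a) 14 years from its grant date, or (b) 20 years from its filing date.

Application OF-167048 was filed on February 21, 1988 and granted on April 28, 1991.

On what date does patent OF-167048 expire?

2008-02-21

(a) grant + 14 years → 28 April 2005.
(b) filing + 20 years → 21 February 2008.
Later of the two: 21 February 2008.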